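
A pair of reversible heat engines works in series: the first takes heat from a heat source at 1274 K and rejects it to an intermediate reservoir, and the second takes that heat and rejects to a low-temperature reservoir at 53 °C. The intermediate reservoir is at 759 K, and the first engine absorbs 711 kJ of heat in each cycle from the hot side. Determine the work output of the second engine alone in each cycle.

T_C = 53 °C → 53 + 273.15 = 326.15 K.
Heat entering the second stage: Q_m = Q_H·(T_m/T_H) = 711 × 759.00/1274.00 = 424 kJ.
Second-stage efficiency η₂ = 1 − T_C/T_m = 1 − 326.15/759.00 = 0.5703, so W₂ = η₂·Q_m = 242 kJ.

W₂ ≈ 242 kJ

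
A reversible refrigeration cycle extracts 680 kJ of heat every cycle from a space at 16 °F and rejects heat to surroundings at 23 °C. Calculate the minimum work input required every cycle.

W_in ≈ 82.06 kJ

T_H = 23 °C → 23 + 273.15 = 296.15 K.
T_C = 16 °F → (16 − 32) × 5/9 = -8.89 °C = 264.26 K.
COP_R = T_C/(T_H − T_C) = 264.26/31.89 = 8.2869.
W = Q_C/COP_R = 680/8.2869 = 82.06 kJ.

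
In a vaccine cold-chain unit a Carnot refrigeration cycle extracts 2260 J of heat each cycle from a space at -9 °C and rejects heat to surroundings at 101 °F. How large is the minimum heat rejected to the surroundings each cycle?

Q_H ≈ 2660 J

T_H = 101 °F → (101 − 32) × 5/9 = 38.33 °C = 311.48 K.
T_C = -9 °C → -9 + 273.15 = 264.15 K.
For a reversible cycle Q_H/Q_C = T_H/T_C, so Q_H = Q_C·T_H/T_C = 2260 × 311.48/264.15 = 2660 J.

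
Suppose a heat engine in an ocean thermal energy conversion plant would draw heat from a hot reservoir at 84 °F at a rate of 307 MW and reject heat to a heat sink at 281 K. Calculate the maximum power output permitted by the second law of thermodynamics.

T_H = 84 °F → (84 − 32) × 5/9 = 28.89 °C = 302.04 K.
By the Carnot theorem, η_max = 1 − T_C/T_H = 1 − 281.00/302.04 = 0.0697.
W_max = η_max · Q_H = 0.0697 × 307 = 21.38 MW.

Ẇ_max ≈ 21.38 MW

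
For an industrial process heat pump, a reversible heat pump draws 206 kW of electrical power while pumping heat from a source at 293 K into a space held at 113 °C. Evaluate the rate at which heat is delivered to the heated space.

Q̇_H ≈ 854 kW

T_H = 113 °C → 113 + 273.15 = 386.15 K.
The Carnot heat-pump COP is COP_HP = T_H/(T_H − T_C) = 386.15/93.15 = 4.1455.
Q_H = COP_HP · W = 4.1455 × 206 = 854 kW.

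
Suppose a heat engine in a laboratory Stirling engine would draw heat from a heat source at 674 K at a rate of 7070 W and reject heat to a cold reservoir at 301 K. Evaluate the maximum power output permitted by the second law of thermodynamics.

By the Carnot theorem, η_max = 1 − T_C/T_H = 1 − 301.00/674.00 = 0.5534.
W_max = η_max · Q_H = 0.5534 × 7070 = 3913 W.

Ẇ_max ≈ 3913 W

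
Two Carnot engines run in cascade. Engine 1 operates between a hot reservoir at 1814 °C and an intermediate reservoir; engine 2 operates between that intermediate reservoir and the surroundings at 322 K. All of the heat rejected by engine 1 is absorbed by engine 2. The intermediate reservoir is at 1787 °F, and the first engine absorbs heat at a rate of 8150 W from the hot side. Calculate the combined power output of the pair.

Ẇ_total ≈ 6890 W

T_H = 1814 °C → 1814 + 273.15 = 2087.15 K.
Two reversible stages in series are equivalent to a single Carnot engine between T_H and T_C, so η_total = 1 − T_C/T_H = 1 − 322.00/2087.15 = 0.8457.
W_total = η_total · Q_H = 0.8457 × 8150 = 6890 W.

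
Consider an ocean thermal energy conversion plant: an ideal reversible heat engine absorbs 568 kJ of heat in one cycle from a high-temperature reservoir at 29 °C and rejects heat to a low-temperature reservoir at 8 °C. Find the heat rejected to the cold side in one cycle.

T_H = 29 °C → 29 + 273.15 = 302.15 K.
T_C = 8 °C → 8 + 273.15 = 281.15 K.
Since the cycle is reversible, η = 1 − T_C/T_H = 1 − 281.15/302.15 = 0.0695.
For a reversible cycle Q_C/Q_H = T_C/T_H, so Q_C = 568 × 281.15/302.15 = 528.5 kJ.

Q_C ≈ 528.5 kJ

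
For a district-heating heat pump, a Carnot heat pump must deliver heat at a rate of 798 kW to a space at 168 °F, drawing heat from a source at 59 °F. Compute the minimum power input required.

T_H = 168 °F → (168 − 32) × 5/9 = 75.56 °C = 348.71 K.
T_C = 59 °F → (59 − 32) × 5/9 = 15.00 °C = 288.15 K.
COP_HP = T_H/(T_H − T_C) = 348.71/60.56 = 5.7584.
W = Q_H/COP_HP = 798/5.7584 = 138.6 kW.

Ẇ_in ≈ 138.6 kW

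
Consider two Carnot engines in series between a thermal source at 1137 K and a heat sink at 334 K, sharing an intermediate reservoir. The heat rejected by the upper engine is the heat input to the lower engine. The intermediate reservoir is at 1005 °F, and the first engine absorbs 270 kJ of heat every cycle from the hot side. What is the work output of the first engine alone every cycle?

W₁ ≈ 76.8 kJ

T_m = 1005 °F → (1005 − 32) × 5/9 = 540.56 °C = 813.71 K.
First-stage efficiency η₁ = 1 − T_m/T_H = 1 − 813.71/1137.00 = 0.2843.
W₁ = η₁·Q_H = 0.2843 × 270 = 76.8 kJ.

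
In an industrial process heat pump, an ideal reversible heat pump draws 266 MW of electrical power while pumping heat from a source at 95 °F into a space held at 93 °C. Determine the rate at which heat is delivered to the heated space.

Q̇_H ≈ 1679 MW

T_H = 93 °C → 93 + 273.15 = 366.15 K.
T_C = 95 °F → (95 − 32) × 5/9 = 35.00 °C = 308.15 K.
Reversible heating COP: COP_HP = T_H/(T_H − T_C) = 366.15/58.00 = 6.3129.
Q_H = COP_HP · W = 6.3129 × 266 = 1679 MW.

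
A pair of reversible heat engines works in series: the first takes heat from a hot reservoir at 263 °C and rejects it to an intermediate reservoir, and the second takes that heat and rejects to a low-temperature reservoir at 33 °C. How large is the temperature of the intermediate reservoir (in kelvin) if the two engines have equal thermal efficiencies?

T_H = 263 °C → 263 + 273.15 = 536.15 K.
T_C = 33 °C → 33 + 273.15 = 306.15 K.
Equal efficiencies require 1 − T_m/T_H = 1 − T_C/T_m, i.e. T_m/T_H = T_C/T_m, so T_m = √(T_H·T_C) = √(536.15 × 306.15) = 405.1 K.

T_m ≈ 405.1 K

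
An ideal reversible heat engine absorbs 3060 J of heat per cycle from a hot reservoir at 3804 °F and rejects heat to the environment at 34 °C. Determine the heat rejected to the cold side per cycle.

Q_C ≈ 396.8 J

T_H = 3804 °F → (3804 − 32) × 5/9 = 2095.56 °C = 2368.71 K.
T_C = 34 °C → 34 + 273.15 = 307.15 K.
Carnot efficiency: η = 1 − T_C/T_H = 1 − 307.15/2368.71 = 0.8703.
For a reversible cycle Q_C/Q_H = T_C/T_H, so Q_C = 3060 × 307.15/2368.71 = 396.8 J.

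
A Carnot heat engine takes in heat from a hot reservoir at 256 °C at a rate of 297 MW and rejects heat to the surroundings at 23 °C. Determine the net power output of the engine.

T_H = 256 °C → 256 + 273.15 = 529.15 K.
T_C = 23 °C → 23 + 273.15 = 296.15 K.
Carnot efficiency: η = 1 − T_C/T_H = 1 − 296.15/529.15 = 0.4403.
W = η·Q_H = 0.4403 × 297 = 131 MW.

Ẇ ≈ 131 MW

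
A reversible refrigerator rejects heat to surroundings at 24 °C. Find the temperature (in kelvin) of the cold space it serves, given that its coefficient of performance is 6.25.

T_C ≈ 256 K

T_H = 24 °C → 24 + 273.15 = 297.15 K.
COP_R = T_C/(T_H − T_C) ⇒ T_C = T_H·COP_R/(1 + COP_R) = 297.15 × 6.25/(1 + 6.25) = 256 K.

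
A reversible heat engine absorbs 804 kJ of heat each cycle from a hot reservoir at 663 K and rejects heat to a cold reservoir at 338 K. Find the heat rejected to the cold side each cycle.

For a reversible engine, η = 1 − T_C/T_H = 1 − 338.00/663.00 = 0.4902.
For a reversible cycle Q_C/Q_H = T_C/T_H, so Q_C = 804 × 338.00/663.00 = 410 kJ.

Q_C ≈ 410 kJ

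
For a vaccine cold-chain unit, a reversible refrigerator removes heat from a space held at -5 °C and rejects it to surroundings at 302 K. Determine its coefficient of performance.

COP_R ≈ 7.922

T_C = -5 °C → -5 + 273.15 = 268.15 K.
COP_R = T_C/(T_H − T_C) = 268.15/(302.00 − 268.15) = 7.922.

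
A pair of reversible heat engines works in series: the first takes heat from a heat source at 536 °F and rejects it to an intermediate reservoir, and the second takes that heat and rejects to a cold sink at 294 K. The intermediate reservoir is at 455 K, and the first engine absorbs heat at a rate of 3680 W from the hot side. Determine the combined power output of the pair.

T_H = 536 °F → (536 − 32) × 5/9 = 280.00 °C = 553.15 K.
Two reversible stages in series are equivalent to a single Carnot engine between T_H and T_C, so η_total = 1 − T_C/T_H = 1 − 294.00/553.15 = 0.4685.
W_total = η_total · Q_H = 0.4685 × 3680 = 1720 W.

Ẇ_total ≈ 1720 W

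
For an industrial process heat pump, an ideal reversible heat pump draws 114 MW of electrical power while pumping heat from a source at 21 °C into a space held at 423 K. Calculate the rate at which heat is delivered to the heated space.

T_C = 21 °C → 21 + 273.15 = 294.15 K.
For a reversible heat pump, COP_HP = T_H/(T_H − T_C) = 423.00/128.85 = 3.2829.
Q_H = COP_HP · W = 3.2829 × 114 = 374 MW.

Q̇_H ≈ 374 MW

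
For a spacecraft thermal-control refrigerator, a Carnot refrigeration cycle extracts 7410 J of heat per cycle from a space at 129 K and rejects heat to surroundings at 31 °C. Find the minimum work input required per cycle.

T_H = 31 °C → 31 + 273.15 = 304.15 K.
For a reversible refrigerator, COP_R = T_C/(T_H − T_C) = 129.00/175.15 = 0.7365.
W = Q_C/COP_R = 7410/0.7365 = 10100 J.

W_in ≈ 10100 J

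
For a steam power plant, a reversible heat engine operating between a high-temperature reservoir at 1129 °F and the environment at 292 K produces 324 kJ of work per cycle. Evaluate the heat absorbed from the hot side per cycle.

Q_H ≈ 484 kJ

T_H = 1129 °F → (1129 − 32) × 5/9 = 609.44 °C = 882.59 K.
η_rev = 1 − T_C/T_H = 1 − 292.00/882.59 = 0.6692.
Q_H = W/η = 324/0.6692 = 484 kJ.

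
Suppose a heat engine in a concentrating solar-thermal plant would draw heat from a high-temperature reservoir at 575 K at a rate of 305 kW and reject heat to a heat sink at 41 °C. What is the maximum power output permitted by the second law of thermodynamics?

T_C = 41 °C → 41 + 273.15 = 314.15 K.
The second-law ceiling is the Carnot efficiency, η_max = 1 − T_C/T_H = 1 − 314.15/575.00 = 0.4537.
W_max = η_max · Q_H = 0.4537 × 305 = 138 kW.

Ẇ_max ≈ 138 kW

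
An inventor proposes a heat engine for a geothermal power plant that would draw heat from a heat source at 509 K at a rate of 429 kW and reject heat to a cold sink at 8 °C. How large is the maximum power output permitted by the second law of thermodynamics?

T_C = 8 °C → 8 + 273.15 = 281.15 K.
The upper bound on efficiency is η_max = 1 − T_C/T_H = 1 − 281.15/509.00 = 0.4476.
W_max = η_max · Q_H = 0.4476 × 429 = 192 kW.

Ẇ_max ≈ 192 kW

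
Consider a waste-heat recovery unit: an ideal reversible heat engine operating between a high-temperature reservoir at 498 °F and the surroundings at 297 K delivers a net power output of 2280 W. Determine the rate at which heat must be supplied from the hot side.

Q̇_H ≈ 5160 W

T_H = 498 °F → (498 − 32) × 5/9 = 258.89 °C = 532.04 K.
Since the cycle is reversible, η = 1 − T_C/T_H = 1 − 297.00/532.04 = 0.4418.
Q_H = W/η = 2280/0.4418 = 5160 W.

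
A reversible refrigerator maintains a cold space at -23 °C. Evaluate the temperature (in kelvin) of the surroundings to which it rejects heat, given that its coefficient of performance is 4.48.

T_C = -23 °C → -23 + 273.15 = 250.15 K.
COP_R = T_C/(T_H − T_C) ⇒ T_H = T_C·(1 + 1/COP_R) = 250.15 × (1 + 1/4.48) = 306 K.

T_H ≈ 306 K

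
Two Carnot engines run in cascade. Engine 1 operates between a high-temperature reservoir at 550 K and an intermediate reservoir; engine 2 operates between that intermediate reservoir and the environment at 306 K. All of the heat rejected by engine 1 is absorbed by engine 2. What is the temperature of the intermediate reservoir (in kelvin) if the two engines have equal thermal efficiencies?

Equal efficiencies require 1 − T_m/T_H = 1 − T_C/T_m, i.e. T_m/T_H = T_C/T_m, so T_m = √(T_H·T_C) = √(550.00 × 306.00) = 410 K.

T_m ≈ 410 K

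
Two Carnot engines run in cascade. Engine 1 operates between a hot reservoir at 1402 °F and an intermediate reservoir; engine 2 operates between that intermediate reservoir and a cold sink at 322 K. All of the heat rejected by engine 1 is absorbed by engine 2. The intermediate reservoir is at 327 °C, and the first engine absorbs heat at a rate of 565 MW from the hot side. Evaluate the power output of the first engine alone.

Ẇ₁ ≈ 237 MW

T_H = 1402 °F → (1402 − 32) × 5/9 = 761.11 °C = 1034.26 K.
T_m = 327 °C → 327 + 273.15 = 600.15 K.
First-stage efficiency η₁ = 1 − T_m/T_H = 1 − 600.15/1034.26 = 0.4197.
W₁ = η₁·Q_H = 0.4197 × 565 = 237 MW.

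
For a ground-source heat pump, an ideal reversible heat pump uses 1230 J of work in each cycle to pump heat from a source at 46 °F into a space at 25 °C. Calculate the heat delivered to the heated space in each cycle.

Q_H ≈ 21300 J

T_H = 25 °C → 25 + 273.15 = 298.15 K.
T_C = 46 °F → (46 − 32) × 5/9 = 7.78 °C = 280.93 K.
For a reversible heat pump, COP_HP = T_H/(T_H − T_C) = 298.15/17.22 = 17.3119.
Q_H = COP_HP · W = 17.3119 × 1230 = 21300 J.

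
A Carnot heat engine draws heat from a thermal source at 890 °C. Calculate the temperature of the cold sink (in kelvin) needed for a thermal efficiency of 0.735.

T_C ≈ 308 K

T_H = 890 °C → 890 + 273.15 = 1163.15 K.
From η = 1 − T_C/T_H, T_C = T_H·(1 − η) = 1163.15 × (1 − 0.735) = 308 K.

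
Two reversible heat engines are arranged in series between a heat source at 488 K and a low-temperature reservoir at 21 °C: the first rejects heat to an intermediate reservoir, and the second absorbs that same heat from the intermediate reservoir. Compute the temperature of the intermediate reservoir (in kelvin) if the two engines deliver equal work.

T_m ≈ 391.1 K

T_C = 21 °C → 21 + 273.15 = 294.15 K.
For reversible stages Q_m = Q_H·(T_m/T_H). Setting W₁ = Q_H(1 − T_m/T_H) equal to W₂ = Q_m(1 − T_C/T_m) = Q_H·(T_m − T_C)/T_H gives T_H − T_m = T_m − T_C, so T_m = (T_H + T_C)/2 = (488.00 + 294.15)/2 = 391.1 K.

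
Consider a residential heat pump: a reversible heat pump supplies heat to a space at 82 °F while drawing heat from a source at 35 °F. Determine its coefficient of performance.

COP_HP ≈ 11.5

T_H = 82 °F → (82 − 32) × 5/9 = 27.78 °C = 300.93 K.
T_C = 35 °F → (35 − 32) × 5/9 = 1.67 °C = 274.82 K.
For a reversible heat pump, COP_HP = T_H/(T_H − T_C) = 300.93/(300.93 − 274.82) = 11.5.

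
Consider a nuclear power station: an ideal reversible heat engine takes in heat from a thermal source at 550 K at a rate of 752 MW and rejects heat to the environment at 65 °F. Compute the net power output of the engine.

Ẇ ≈ 353.5 MW

T_C = 65 °F → (65 − 32) × 5/9 = 18.33 °C = 291.48 K.
Carnot efficiency: η = 1 − T_C/T_H = 1 − 291.48/550.00 = 0.4700.
W = η·Q_H = 0.4700 × 752 = 353.5 MW.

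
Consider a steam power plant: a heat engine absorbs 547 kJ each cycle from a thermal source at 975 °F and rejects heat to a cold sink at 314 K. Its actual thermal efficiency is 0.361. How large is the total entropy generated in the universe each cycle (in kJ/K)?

T_H = 975 °F → (975 − 32) × 5/9 = 523.89 °C = 797.04 K.
W = η·Q_H = 0.361 × 547 = 197.5 kJ, so Q_C = Q_H − W = 349.5 kJ.
Entropy balance on the reservoirs: −Q_H/T_H = -0.6863 kJ/K, +Q_C/T_C = 1.113 kJ/K.
ΔS_univ = −Q_H/T_H + Q_C/T_C = 0.4269 kJ/K (> 0, since η = 0.361 < η_Carnot = 0.606).

ΔS_univ ≈ 0.4269 kJ/K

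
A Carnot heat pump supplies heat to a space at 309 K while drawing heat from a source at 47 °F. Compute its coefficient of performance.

T_C = 47 °F → (47 − 32) × 5/9 = 8.33 °C = 281.48 K.
Reversible heating COP: COP_HP = T_H/(T_H − T_C) = 309.00/(309.00 − 281.48) = 11.2.

COP_HP ≈ 11.2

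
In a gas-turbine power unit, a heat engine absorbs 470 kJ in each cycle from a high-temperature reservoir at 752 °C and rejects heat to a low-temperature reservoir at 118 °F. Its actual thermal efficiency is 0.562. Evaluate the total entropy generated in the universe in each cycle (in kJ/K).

T_H = 752 °C → 752 + 273.15 = 1025.15 K.
T_C = 118 °F → (118 − 32) × 5/9 = 47.78 °C = 320.93 K.
W = η·Q_H = 0.562 × 470 = 264.1 kJ, so Q_C = Q_H − W = 205.9 kJ.
Entropy balance on the reservoirs: −Q_H/T_H = -0.4585 kJ/K, +Q_C/T_C = 0.6415 kJ/K.
ΔS_univ = −Q_H/T_H + Q_C/T_C = 0.183 kJ/K (> 0, since η = 0.562 < η_Carnot = 0.687).

ΔS_univ ≈ 0.183 kJ/K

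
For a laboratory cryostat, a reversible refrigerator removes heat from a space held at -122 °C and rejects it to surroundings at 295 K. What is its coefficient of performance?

COP_R ≈ 1.05

T_C = -122 °C → -122 + 273.15 = 151.15 K.
COP_R = T_C/(T_H − T_C) = 151.15/(295.00 − 151.15) = 1.05.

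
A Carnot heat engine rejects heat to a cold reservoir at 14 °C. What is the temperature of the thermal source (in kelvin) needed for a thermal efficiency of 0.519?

T_C = 14 °C → 14 + 273.15 = 287.15 K.
From η = 1 − T_C/T_H, solving for T_H gives T_H = T_C/(1 − η) = 287.15/(1 − 0.519) = 597 K.

T_H ≈ 597 K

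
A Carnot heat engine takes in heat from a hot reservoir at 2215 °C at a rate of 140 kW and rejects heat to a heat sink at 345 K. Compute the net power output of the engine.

Ẇ ≈ 121 kW

T_H = 2215 °C → 2215 + 273.15 = 2488.15 K.
For a reversible engine, η = 1 − T_C/T_H = 1 − 345.00/2488.15 = 0.8613.
W = η·Q_H = 0.8613 × 140 = 121 kW.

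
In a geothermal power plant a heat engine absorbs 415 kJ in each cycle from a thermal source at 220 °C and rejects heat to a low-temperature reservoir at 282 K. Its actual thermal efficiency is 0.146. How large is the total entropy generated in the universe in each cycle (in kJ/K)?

ΔS_univ ≈ 0.415 kJ/K

T_H = 220 °C → 220 + 273.15 = 493.15 K.
W = η·Q_H = 0.146 × 415 = 60.59 kJ, so Q_C = Q_H − W = 354.4 kJ.
Reservoir entropy changes: ΔS_H = −Q_H/T_H = −415/493.15 = -0.8415 kJ/K and ΔS_C = +Q_C/T_C = 354.4/282.00 = 1.257 kJ/K.
ΔS_univ = −Q_H/T_H + Q_C/T_C = 0.415 kJ/K (> 0, since η = 0.146 < η_Carnot = 0.428).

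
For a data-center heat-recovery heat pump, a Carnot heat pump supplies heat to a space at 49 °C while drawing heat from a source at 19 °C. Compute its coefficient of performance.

T_H = 49 °C → 49 + 273.15 = 322.15 K.
T_C = 19 °C → 19 + 273.15 = 292.15 K.
Reversible heating COP: COP_HP = T_H/(T_H − T_C) = 322.15/(322.15 − 292.15) = 10.74.

COP_HP ≈ 10.74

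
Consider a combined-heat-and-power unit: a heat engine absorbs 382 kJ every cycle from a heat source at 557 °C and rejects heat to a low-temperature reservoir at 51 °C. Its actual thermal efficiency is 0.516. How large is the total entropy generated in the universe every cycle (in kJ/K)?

T_H = 557 °C → 557 + 273.15 = 830.15 K.
T_C = 51 °C → 51 + 273.15 = 324.15 K.
W = η·Q_H = 0.516 × 382 = 197.1 kJ, so Q_C = Q_H − W = 184.9 kJ.
Reservoir entropy changes: ΔS_H = −Q_H/T_H = −382/830.15 = -0.4602 kJ/K and ΔS_C = +Q_C/T_C = 184.9/324.15 = 0.5704 kJ/K.
ΔS_univ = −Q_H/T_H + Q_C/T_C = 0.1102 kJ/K (> 0, since η = 0.516 < η_Carnot = 0.610).

ΔS_univ ≈ 0.1102 kJ/K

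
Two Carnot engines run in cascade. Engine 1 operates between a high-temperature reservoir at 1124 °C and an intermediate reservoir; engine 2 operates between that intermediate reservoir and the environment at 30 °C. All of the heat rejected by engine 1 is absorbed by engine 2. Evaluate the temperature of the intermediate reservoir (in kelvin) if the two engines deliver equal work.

T_m ≈ 850 K

T_H = 1124 °C → 1124 + 273.15 = 1397.15 K.
T_C = 30 °C → 30 + 273.15 = 303.15 K.
For reversible stages Q_m = Q_H·(T_m/T_H). Setting W₁ = Q_H(1 − T_m/T_H) equal to W₂ = Q_m(1 − T_C/T_m) = Q_H·(T_m − T_C)/T_H gives T_H − T_m = T_m − T_C, so T_m = (T_H + T_C)/2 = (1397.15 + 303.15)/2 = 850 K.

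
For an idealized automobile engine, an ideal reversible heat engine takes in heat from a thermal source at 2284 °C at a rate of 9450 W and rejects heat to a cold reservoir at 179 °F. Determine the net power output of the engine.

Ẇ ≈ 8140 W

T_H = 2284 °C → 2284 + 273.15 = 2557.15 K.
T_C = 179 °F → (179 − 32) × 5/9 = 81.67 °C = 354.82 K.
η_rev = 1 − T_C/T_H = 1 − 354.82/2557.15 = 0.8612.
W = η·Q_H = 0.8612 × 9450 = 8140 W.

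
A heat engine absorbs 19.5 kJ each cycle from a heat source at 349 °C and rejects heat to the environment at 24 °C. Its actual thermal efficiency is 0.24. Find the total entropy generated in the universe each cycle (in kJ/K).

ΔS_univ ≈ 0.01853 kJ/K

T_H = 349 °C → 349 + 273.15 = 622.15 K.
T_C = 24 °C → 24 + 273.15 = 297.15 K.
W = η·Q_H = 0.24 × 19.5 = 4.680 kJ, so Q_C = Q_H − W = 14.82 kJ.
The hot reservoir loses entropy Q_H/T_H = 19.5/622.15 = 0.03134 kJ/K; the cold reservoir gains Q_C/T_C = 14.82/297.15 = 0.04987 kJ/K.
ΔS_univ = −Q_H/T_H + Q_C/T_C = 0.01853 kJ/K (> 0, since η = 0.24 < η_Carnot = 0.522).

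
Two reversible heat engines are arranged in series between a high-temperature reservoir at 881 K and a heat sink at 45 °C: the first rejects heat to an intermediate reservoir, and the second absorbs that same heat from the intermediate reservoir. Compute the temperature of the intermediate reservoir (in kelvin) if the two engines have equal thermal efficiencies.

T_C = 45 °C → 45 + 273.15 = 318.15 K.
Equal efficiencies require 1 − T_m/T_H = 1 − T_C/T_m, i.e. T_m/T_H = T_C/T_m, so T_m = √(T_H·T_C) = √(881.00 × 318.15) = 529 K.

T_m ≈ 529 K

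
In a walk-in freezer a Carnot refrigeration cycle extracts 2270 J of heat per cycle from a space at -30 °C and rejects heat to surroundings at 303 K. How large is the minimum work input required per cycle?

T_C = -30 °C → -30 + 273.15 = 243.15 K.
Carnot COP: COP_R = T_C/(T_H − T_C) = 243.15/59.85 = 4.0627.
W = Q_C/COP_R = 2270/4.0627 = 558.7 J.

W_in ≈ 558.7 J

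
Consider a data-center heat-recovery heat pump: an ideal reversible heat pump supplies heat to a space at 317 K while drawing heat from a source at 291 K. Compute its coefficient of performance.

COP_HP ≈ 12.2

For a reversible heat pump, COP_HP = T_H/(T_H − T_C) = 317.00/(317.00 − 291.00) = 12.2.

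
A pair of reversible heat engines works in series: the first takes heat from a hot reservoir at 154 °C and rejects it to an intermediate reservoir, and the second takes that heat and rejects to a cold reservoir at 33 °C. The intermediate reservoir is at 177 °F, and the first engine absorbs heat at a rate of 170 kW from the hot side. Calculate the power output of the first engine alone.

Ẇ₁ ≈ 29.2 kW

T_H = 154 °C → 154 + 273.15 = 427.15 K.
T_C = 33 °C → 33 + 273.15 = 306.15 K.
T_m = 177 °F → (177 − 32) × 5/9 = 80.56 °C = 353.71 K.
First-stage efficiency η₁ = 1 − T_m/T_H = 1 − 353.71/427.15 = 0.1719.
W₁ = η₁·Q_H = 0.1719 × 170 = 29.2 kW.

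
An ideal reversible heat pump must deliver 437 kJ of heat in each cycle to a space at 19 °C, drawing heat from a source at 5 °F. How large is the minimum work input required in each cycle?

W_in ≈ 50.9 kJ

T_H = 19 °C → 19 + 273.15 = 292.15 K.
T_C = 5 °F → (5 − 32) × 5/9 = -15.00 °C = 258.15 K.
Reversible heating COP: COP_HP = T_H/(T_H − T_C) = 292.15/34.00 = 8.5926.
W = Q_H/COP_HP = 437/8.5926 = 50.9 kJ.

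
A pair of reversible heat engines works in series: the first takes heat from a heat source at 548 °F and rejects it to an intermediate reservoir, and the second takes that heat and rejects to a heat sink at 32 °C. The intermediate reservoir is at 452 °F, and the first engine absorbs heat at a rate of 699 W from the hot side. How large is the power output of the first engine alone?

Ẇ₁ ≈ 66.59 W

T_H = 548 °F → (548 − 32) × 5/9 = 286.67 °C = 559.82 K.
T_C = 32 °C → 32 + 273.15 = 305.15 K.
T_m = 452 °F → (452 − 32) × 5/9 = 233.33 °C = 506.48 K.
First-stage efficiency η₁ = 1 − T_m/T_H = 1 − 506.48/559.82 = 0.0953.
W₁ = η₁·Q_H = 0.0953 × 699 = 66.59 W.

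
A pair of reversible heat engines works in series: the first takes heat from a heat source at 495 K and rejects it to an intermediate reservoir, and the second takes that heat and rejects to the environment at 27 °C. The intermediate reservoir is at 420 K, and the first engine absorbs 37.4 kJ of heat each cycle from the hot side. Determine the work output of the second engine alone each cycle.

W₂ ≈ 9.06 kJ

T_C = 27 °C → 27 + 273.15 = 300.15 K.
Heat entering the second stage: Q_m = Q_H·(T_m/T_H) = 37.4 × 420.00/495.00 = 31.7 kJ.
Second-stage efficiency η₂ = 1 − T_C/T_m = 1 − 300.15/420.00 = 0.2854, so W₂ = η₂·Q_m = 9.06 kJ.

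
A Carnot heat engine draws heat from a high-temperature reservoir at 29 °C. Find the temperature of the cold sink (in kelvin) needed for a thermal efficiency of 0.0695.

T_C ≈ 281 K

T_H = 29 °C → 29 + 273.15 = 302.15 K.
From η = 1 − T_C/T_H, T_C = T_H·(1 − η) = 302.15 × (1 − 0.0695) = 281 K.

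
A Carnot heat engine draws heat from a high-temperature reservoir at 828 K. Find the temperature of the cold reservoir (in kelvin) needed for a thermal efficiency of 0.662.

T_C ≈ 279.9 K

From η = 1 − T_C/T_H, T_C = T_H·(1 − η) = 828.00 × (1 − 0.662) = 279.9 K.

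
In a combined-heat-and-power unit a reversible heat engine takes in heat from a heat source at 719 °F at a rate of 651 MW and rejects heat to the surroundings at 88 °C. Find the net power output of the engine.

Ẇ ≈ 292 MW

T_H = 719 °F → (719 − 32) × 5/9 = 381.67 °C = 654.82 K.
T_C = 88 °C → 88 + 273.15 = 361.15 K.
Since the cycle is reversible, η = 1 − T_C/T_H = 1 − 361.15/654.82 = 0.4485.
W = η·Q_H = 0.4485 × 651 = 292 MW.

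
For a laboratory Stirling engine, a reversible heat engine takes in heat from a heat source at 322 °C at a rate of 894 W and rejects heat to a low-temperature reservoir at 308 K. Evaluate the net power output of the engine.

Ẇ ≈ 431 W

T_H = 322 °C → 322 + 273.15 = 595.15 K.
Carnot efficiency: η = 1 − T_C/T_H = 1 − 308.00/595.15 = 0.4825.
W = η·Q_H = 0.4825 × 894 = 431 W.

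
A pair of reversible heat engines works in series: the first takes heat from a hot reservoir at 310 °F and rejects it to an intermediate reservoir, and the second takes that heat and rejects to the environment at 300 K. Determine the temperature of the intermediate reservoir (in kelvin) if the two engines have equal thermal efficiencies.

T_m ≈ 358 K

T_H = 310 °F → (310 − 32) × 5/9 = 154.44 °C = 427.59 K.
Equal efficiencies require 1 − T_m/T_H = 1 − T_C/T_m, i.e. T_m/T_H = T_C/T_m, so T_m = √(T_H·T_C) = √(427.59 × 300.00) = 358 K.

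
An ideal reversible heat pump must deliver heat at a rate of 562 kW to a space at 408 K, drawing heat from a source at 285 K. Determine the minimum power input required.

Ẇ_in ≈ 169.4 kW

COP_HP = T_H/(T_H − T_C) = 408.00/123.00 = 3.3171.
W = Q_H/COP_HP = 562/3.3171 = 169.4 kW.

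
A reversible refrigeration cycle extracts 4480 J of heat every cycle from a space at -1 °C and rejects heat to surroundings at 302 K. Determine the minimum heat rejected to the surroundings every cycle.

Q_H ≈ 4970 J

T_C = -1 °C → -1 + 273.15 = 272.15 K.
For a reversible cycle Q_H/Q_C = T_H/T_C, so Q_H = Q_C·T_H/T_C = 4480 × 302.00/272.15 = 4970 J.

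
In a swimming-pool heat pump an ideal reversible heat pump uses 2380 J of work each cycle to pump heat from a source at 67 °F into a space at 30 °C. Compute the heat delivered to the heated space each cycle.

Q_H ≈ 68400 J

T_H = 30 °C → 30 + 273.15 = 303.15 K.
T_C = 67 °F → (67 − 32) × 5/9 = 19.44 °C = 292.59 K.
The Carnot heat-pump COP is COP_HP = T_H/(T_H − T_C) = 303.15/10.56 = 28.7195.
Q_H = COP_HP · W = 28.7195 × 2380 = 68400 J.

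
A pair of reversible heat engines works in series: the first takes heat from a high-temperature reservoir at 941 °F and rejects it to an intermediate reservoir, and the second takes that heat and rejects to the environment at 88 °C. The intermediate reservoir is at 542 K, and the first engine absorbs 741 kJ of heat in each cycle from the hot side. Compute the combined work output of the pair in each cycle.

T_H = 941 °F → (941 − 32) × 5/9 = 505.00 °C = 778.15 K.
T_C = 88 °C → 88 + 273.15 = 361.15 K.
Two reversible stages in series are equivalent to a single Carnot engine between T_H and T_C, so η_total = 1 − T_C/T_H = 1 − 361.15/778.15 = 0.5359.
W_total = η_total · Q_H = 0.5359 × 741 = 397 kJ.

W_total ≈ 397 kJ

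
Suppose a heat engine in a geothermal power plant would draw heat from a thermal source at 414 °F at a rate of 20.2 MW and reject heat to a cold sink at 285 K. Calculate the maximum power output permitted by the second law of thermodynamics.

T_H = 414 °F → (414 − 32) × 5/9 = 212.22 °C = 485.37 K.
The upper bound on efficiency is η_max = 1 − T_C/T_H = 1 − 285.00/485.37 = 0.4128.
W_max = η_max · Q_H = 0.4128 × 20.2 = 8.34 MW.

Ẇ_max ≈ 8.34 MW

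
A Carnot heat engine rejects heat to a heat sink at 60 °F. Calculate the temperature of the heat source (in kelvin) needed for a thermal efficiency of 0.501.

T_C = 60 °F → (60 − 32) × 5/9 = 15.56 °C = 288.71 K.
From η = 1 − T_C/T_H, solving for T_H gives T_H = T_C/(1 − η) = 288.71/(1 − 0.501) = 578.6 K.

T_H ≈ 578.6 K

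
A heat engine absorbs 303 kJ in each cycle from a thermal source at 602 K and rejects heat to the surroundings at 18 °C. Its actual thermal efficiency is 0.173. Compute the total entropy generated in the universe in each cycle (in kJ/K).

T_C = 18 °C → 18 + 273.15 = 291.15 K.
W = η·Q_H = 0.173 × 303 = 52.42 kJ, so Q_C = Q_H − W = 250.6 kJ.
The hot reservoir loses entropy Q_H/T_H = 303/602.00 = 0.5033 kJ/K; the cold reservoir gains Q_C/T_C = 250.6/291.15 = 0.8607 kJ/K.
ΔS_univ = −Q_H/T_H + Q_C/T_C = 0.357 kJ/K (> 0, since η = 0.173 < η_Carnot = 0.516).

ΔS_univ ≈ 0.357 kJ/K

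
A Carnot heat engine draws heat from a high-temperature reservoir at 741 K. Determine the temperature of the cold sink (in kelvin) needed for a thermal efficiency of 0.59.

From η = 1 − T_C/T_H, T_C = T_H·(1 − η) = 741.00 × (1 − 0.59) = 303.8 K.

T_C ≈ 303.8 K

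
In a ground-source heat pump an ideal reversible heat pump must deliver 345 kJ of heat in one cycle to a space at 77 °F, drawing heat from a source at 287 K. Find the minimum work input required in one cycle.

W_in ≈ 12.90 kJ

T_H = 77 °F → (77 − 32) × 5/9 = 25.00 °C = 298.15 K.
COP_HP = T_H/(T_H − T_C) = 298.15/11.15 = 26.7399.
W = Q_H/COP_HP = 345/26.7399 = 12.90 kJ.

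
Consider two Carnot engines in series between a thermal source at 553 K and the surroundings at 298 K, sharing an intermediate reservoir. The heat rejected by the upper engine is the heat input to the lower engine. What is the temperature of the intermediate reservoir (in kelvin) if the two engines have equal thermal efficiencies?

T_m ≈ 405.9 K

Equal efficiencies require 1 − T_m/T_H = 1 − T_C/T_m, i.e. T_m/T_H = T_C/T_m, so T_m = √(T_H·T_C) = √(553.00 × 298.00) = 405.9 K.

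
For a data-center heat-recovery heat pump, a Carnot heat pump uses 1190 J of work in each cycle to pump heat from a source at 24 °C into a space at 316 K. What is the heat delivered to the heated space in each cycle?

T_C = 24 °C → 24 + 273.15 = 297.15 K.
Reversible heating COP: COP_HP = T_H/(T_H − T_C) = 316.00/18.85 = 16.7639.
Q_H = COP_HP · W = 16.7639 × 1190 = 19900 J.

Q_H ≈ 19900 J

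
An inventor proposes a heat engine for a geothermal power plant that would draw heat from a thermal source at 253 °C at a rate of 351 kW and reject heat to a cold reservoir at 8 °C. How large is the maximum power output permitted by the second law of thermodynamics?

T_H = 253 °C → 253 + 273.15 = 526.15 K.
T_C = 8 °C → 8 + 273.15 = 281.15 K.
The second-law ceiling is the Carnot efficiency, η_max = 1 − T_C/T_H = 1 − 281.15/526.15 = 0.4656.
W_max = η_max · Q_H = 0.4656 × 351 = 163.4 kW.

Ẇ_max ≈ 163.4 kW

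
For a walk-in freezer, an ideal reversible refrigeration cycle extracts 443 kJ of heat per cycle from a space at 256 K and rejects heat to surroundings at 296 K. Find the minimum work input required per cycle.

W_in ≈ 69.22 kJ

For a reversible refrigerator, COP_R = T_C/(T_H − T_C) = 256.00/40.00 = 6.4000.
W = Q_C/COP_R = 443/6.4000 = 69.22 kJ.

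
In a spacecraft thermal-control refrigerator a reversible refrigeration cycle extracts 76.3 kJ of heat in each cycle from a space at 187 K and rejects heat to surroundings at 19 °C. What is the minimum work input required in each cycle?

W_in ≈ 42.90 kJ

T_H = 19 °C → 19 + 273.15 = 292.15 K.
Carnot COP: COP_R = T_C/(T_H − T_C) = 187.00/105.15 = 1.7784.
W = Q_C/COP_R = 76.3/1.7784 = 42.90 kJ.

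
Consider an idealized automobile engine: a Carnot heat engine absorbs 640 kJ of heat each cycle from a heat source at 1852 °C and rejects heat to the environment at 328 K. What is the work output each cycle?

W ≈ 541 kJ

T_H = 1852 °C → 1852 + 273.15 = 2125.15 K.
For a reversible engine, η = 1 − T_C/T_H = 1 − 328.00/2125.15 = 0.8457.
W = η·Q_H = 0.8457 × 640 = 541 kJ.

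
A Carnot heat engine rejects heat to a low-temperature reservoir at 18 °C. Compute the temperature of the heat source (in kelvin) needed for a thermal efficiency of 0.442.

T_C = 18 °C → 18 + 273.15 = 291.15 K.
From η = 1 − T_C/T_H, solving for T_H gives T_H = T_C/(1 − η) = 291.15/(1 − 0.442) = 522 K.

T_H ≈ 522 K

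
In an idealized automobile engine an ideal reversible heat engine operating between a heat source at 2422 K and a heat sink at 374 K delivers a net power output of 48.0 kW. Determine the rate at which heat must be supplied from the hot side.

Q̇_H ≈ 56.77 kW

The Carnot efficiency is η = 1 − T_C/T_H = 1 − 374.00/2422.00 = 0.8456.
Q_H = W/η = 48.0/0.8456 = 56.77 kW.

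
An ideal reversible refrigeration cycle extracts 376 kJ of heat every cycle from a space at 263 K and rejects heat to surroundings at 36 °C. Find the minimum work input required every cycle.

T_H = 36 °C → 36 + 273.15 = 309.15 K.
Carnot COP: COP_R = T_C/(T_H − T_C) = 263.00/46.15 = 5.6988.
W = Q_C/COP_R = 376/5.6988 = 65.98 kJ.

W_in ≈ 65.98 kJ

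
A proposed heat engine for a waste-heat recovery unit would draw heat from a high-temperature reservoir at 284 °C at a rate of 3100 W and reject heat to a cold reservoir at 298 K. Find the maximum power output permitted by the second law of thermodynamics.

Ẇ_max ≈ 1440 W

T_H = 284 °C → 284 + 273.15 = 557.15 K.
By the Carnot theorem, η_max = 1 − T_C/T_H = 1 − 298.00/557.15 = 0.4651.
W_max = η_max · Q_H = 0.4651 × 3100 = 1440 W.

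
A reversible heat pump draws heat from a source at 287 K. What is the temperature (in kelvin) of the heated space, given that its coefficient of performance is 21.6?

T_H ≈ 301 K

COP_HP = T_H/(T_H − T_C) ⇒ T_H = T_C·COP_HP/(COP_HP − 1) = 287.00 × 21.6/(21.6 − 1) = 301 K.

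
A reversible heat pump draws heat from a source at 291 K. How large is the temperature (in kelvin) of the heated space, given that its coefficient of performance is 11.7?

COP_HP = T_H/(T_H − T_C) ⇒ T_H = T_C·COP_HP/(COP_HP − 1) = 291.00 × 11.7/(11.7 − 1) = 318 K.

T_H ≈ 318 K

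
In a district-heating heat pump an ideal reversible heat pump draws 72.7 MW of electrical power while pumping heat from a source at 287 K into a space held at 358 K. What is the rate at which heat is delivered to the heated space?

Q̇_H ≈ 367 MW

Reversible heating COP: COP_HP = T_H/(T_H − T_C) = 358.00/71.00 = 5.0423.
Q_H = COP_HP · W = 5.0423 × 72.7 = 367 MW.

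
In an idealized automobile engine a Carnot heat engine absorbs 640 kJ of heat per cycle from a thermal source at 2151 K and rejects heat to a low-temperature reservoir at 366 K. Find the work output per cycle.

Carnot efficiency: η = 1 − T_C/T_H = 1 − 366.00/2151.00 = 0.8298.
W = η·Q_H = 0.8298 × 640 = 531.1 kJ.

W ≈ 531.1 kJ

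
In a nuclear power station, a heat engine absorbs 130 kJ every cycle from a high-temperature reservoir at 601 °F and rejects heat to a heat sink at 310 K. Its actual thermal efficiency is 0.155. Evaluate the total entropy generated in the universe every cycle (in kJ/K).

T_H = 601 °F → (601 − 32) × 5/9 = 316.11 °C = 589.26 K.
W = η·Q_H = 0.155 × 130 = 20.15 kJ, so Q_C = Q_H − W = 109.8 kJ.
Entropy balance on the reservoirs: −Q_H/T_H = -0.2206 kJ/K, +Q_C/T_C = 0.3544 kJ/K.
ΔS_univ = −Q_H/T_H + Q_C/T_C = 0.134 kJ/K (> 0, since η = 0.155 < η_Carnot = 0.474).

ΔS_univ ≈ 0.134 kJ/K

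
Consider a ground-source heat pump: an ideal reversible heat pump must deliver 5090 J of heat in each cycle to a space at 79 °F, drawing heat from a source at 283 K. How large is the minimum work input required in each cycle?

T_H = 79 °F → (79 − 32) × 5/9 = 26.11 °C = 299.26 K.
Reversible heating COP: COP_HP = T_H/(T_H − T_C) = 299.26/16.26 = 18.4035.
W = Q_H/COP_HP = 5090/18.4035 = 277 J.

W_in ≈ 277 J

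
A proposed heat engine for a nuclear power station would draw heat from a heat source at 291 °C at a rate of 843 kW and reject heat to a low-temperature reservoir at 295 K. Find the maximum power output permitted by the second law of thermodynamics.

T_H = 291 °C → 291 + 273.15 = 564.15 K.
The second-law ceiling is the Carnot efficiency, η_max = 1 − T_C/T_H = 1 − 295.00/564.15 = 0.4771.
W_max = η_max · Q_H = 0.4771 × 843 = 402 kW.

Ẇ_max ≈ 402 kW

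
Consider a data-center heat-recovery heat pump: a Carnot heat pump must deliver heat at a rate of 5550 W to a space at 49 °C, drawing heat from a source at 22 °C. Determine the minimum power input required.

T_H = 49 °C → 49 + 273.15 = 322.15 K.
T_C = 22 °C → 22 + 273.15 = 295.15 K.
For a reversible heat pump, COP_HP = T_H/(T_H − T_C) = 322.15/27.00 = 11.9315.
W = Q_H/COP_HP = 5550/11.9315 = 465 W.

Ẇ_in ≈ 465 W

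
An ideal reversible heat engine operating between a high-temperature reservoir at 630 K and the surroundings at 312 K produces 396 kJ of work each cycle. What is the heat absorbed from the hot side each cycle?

Since the cycle is reversible, η = 1 − T_C/T_H = 1 − 312.00/630.00 = 0.5048.
Q_H = W/η = 396/0.5048 = 785 kJ.

Q_H ≈ 785 kJ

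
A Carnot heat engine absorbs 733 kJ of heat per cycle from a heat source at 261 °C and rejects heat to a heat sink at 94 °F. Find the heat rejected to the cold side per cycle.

T_H = 261 °C → 261 + 273.15 = 534.15 K.
T_C = 94 °F → (94 − 32) × 5/9 = 34.44 °C = 307.59 K.
Since the cycle is reversible, η = 1 − T_C/T_H = 1 − 307.59/534.15 = 0.4241.
For a reversible cycle Q_C/Q_H = T_C/T_H, so Q_C = 733 × 307.59/534.15 = 422 kJ.

Q_C ≈ 422 kJ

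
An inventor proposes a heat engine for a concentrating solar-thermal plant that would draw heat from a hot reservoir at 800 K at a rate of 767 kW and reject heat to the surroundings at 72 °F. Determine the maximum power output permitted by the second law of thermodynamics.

T_C = 72 °F → (72 − 32) × 5/9 = 22.22 °C = 295.37 K.
The upper bound on efficiency is η_max = 1 − T_C/T_H = 1 − 295.37/800.00 = 0.6308.
W_max = η_max · Q_H = 0.6308 × 767 = 483.8 kW.

Ẇ_max ≈ 483.8 kW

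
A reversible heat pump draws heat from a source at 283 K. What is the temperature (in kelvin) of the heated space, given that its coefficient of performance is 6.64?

COP_HP = T_H/(T_H − T_C) ⇒ T_H = T_C·COP_HP/(COP_HP − 1) = 283.00 × 6.64/(6.64 − 1) = 333.2 K.

T_H ≈ 333.2 K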